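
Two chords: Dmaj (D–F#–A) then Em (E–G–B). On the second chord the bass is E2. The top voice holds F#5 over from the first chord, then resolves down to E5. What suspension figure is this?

9–8 suspension.

At the second chord the bass is E2. The suspended F#5 lies a ninth above the bass; after resolving down by step to E5, the interval above the bass becomes an octave.
Suspension figures are named by those two intervals: 9–8.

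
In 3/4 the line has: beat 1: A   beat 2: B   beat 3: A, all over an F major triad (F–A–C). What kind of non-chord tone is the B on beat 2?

Upper neighbor tone.

The harmony at that moment is F major triad (F, A, C); B is not a chord tone.
It is approached by step up from A and left by step down to A.
Step away and step back to the same note — a neighbor tone (upper neighbor).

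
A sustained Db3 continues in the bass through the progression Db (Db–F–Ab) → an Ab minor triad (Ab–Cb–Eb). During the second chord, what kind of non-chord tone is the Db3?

The harmony at that moment is Ab minor triad (Ab, Cb, Eb); Db3 is not a chord tone.
It is held over (the same pitch as the preceding Db3) and then sustained as the same pitch into the next harmony.
Sustained through a change of harmony — a pedal tone.

Pedal tone (pedal point).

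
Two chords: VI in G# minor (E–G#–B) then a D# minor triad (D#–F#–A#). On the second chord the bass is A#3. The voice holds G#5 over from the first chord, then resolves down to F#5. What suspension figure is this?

7–6 suspension.

At the second chord the bass is A#3. The suspended G#5 lies a seventh above the bass; after resolving down by step to F#5, the interval above the bass becomes a sixth.
Suspension figures are named by those two intervals: 7–6.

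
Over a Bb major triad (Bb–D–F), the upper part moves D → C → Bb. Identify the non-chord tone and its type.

The harmony at that moment is Bb major triad (Bb, D, F); C is not a chord tone.
It is approached by step down from D and left by step down to Bb.
Step in, step out in the same direction — a passing tone.

C is a passing tone.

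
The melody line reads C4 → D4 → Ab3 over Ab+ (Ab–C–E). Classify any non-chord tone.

D4 is an escape tone.

The harmony at that moment is Ab augmented triad (Ab, C, E); D4 is not a chord tone.
It is approached by step up from C4 and left by leap down to Ab3.
Step in, leap out — an escape tone.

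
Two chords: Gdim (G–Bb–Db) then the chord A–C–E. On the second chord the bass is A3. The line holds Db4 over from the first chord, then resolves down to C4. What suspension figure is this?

At the second chord the bass is A3. The suspended Db4 lies a fourth above the bass; after resolving down by step to C4, the interval above the bass becomes a third.
Suspension figures are named by those two intervals: 4–3.

4–3 suspension.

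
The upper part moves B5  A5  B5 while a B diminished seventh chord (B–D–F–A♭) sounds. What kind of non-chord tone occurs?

The harmony at that moment is B diminished seventh chord (B, D, F, A♭); A5 is not a chord tone.
It is approached by step down from B5 and left by step up to B5.
Step away and step back to the same note — a neighbor tone (lower neighbor).

A5 is a neighbor tone.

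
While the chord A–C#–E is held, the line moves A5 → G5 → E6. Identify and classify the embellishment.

G5 is an escape tone.

The harmony at that moment is A major triad (A, C#, E); G5 is not a chord tone.
It is approached by step down from A5 and left by leap up to E6.
Step in, leap out — an escape tone.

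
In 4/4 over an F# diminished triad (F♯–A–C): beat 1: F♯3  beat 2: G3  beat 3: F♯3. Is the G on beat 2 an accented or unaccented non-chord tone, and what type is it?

The harmony at that moment is F♯ diminished triad (F♯, A, C); G3 is not a chord tone.
It is approached by step up from F♯3 and left by step down to F♯3.
Step away and step back to the same note — a neighbor tone (upper neighbor).
It falls on a weak beat, so it is unaccented.

Unaccented neighbor tone.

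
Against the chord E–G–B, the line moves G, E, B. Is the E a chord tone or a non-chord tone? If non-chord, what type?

E minor triad contains E, G, B; E is the root, so it is a chord tone.

Chord tone (the root of E minor triad).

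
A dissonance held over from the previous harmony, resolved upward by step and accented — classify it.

Approach: by preparation — the pitch is first a chord tone, then held (tied or repeated) while the harmony changes under it. Departure: up by step. Metric position: strong.
A prepared dissonance that resolves upward by step — a retardation. (The same figure resolving downward would be a suspension.)

Retardation.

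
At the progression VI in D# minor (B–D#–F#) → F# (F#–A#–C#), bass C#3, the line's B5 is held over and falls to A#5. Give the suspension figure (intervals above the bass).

7–6 suspension.

At the second chord the bass is C#3. The suspended B5 lies a seventh above the bass; after resolving down by step to A#5, the interval above the bass becomes a sixth.
Suspension figures are named by those two intervals: 7–6.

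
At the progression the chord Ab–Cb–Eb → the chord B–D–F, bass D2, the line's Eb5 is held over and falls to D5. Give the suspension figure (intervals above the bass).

9–8 suspension.

At the second chord the bass is D2. The suspended Eb5 lies a ninth above the bass; after resolving down by step to D5, the interval above the bass becomes an octave.
Suspension figures are named by those two intervals: 9–8.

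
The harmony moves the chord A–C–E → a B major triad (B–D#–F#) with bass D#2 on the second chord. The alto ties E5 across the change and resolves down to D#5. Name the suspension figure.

9–8 suspension.

At the second chord the bass is D#2. The suspended E5 lies a ninth above the bass; after resolving down by step to D#5, the interval above the bass becomes an octave.
Suspension figures are named by those two intervals: 9–8.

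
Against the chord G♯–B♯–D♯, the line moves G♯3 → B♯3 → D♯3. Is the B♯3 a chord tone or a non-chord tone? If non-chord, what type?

G# major triad contains G♯, B♯, D♯; B♯ is the third, so it is a chord tone.

Chord tone (the third of G# major triad).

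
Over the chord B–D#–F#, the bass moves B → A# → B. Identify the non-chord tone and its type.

The harmony at that moment is B major triad (B, D#, F#); A# is not a chord tone.
It is approached by step down from B and left by step up to B.
Step away and step back to the same note — a neighbor tone (lower neighbor).

A# is a neighbor tone.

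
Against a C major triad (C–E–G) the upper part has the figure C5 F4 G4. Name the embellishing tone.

F4 is an appoggiatura.

The harmony at that moment is C major triad (C, E, G); F4 is not a chord tone.
It is approached by leap down from C5 and left by step up to G4.
Leap in, step out — an appoggiatura.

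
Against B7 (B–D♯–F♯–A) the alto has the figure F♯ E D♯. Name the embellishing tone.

The harmony at that moment is B dominant seventh chord (B, D♯, F♯, A); E is not a chord tone.
It is approached by step down from F♯ and left by step down to D♯.
Step in, step out in the same direction — a passing tone.

E is a passing tone.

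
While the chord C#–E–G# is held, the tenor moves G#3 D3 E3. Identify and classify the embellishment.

The harmony at that moment is C# minor triad (C#, E, G#); D3 is not a chord tone.
It is approached by leap down from G#3 and left by step up to E3.
Leap in, step out — an appoggiatura.

D3 is an appoggiatura.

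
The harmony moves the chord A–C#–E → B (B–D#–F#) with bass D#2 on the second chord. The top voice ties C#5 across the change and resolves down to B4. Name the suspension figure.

7–6 suspension.

At the second chord the bass is D#2. The suspended C#5 lies a seventh above the bass; after resolving down by step to B4, the interval above the bass becomes a sixth.
Suspension figures are named by those two intervals: 7–6.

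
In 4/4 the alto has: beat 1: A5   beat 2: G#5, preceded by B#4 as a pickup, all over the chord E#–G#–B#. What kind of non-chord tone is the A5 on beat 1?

The harmony at that moment is E# minor triad (E#, G#, B#); A5 is not a chord tone.
It is approached by leap up from B#4 and left by step down to G#5.
Leap in, step out, metrically accented — an appoggiatura.

Appoggiatura.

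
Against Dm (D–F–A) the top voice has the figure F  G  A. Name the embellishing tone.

G is a passing tone.

The harmony at that moment is D minor triad (D, F, A); G is not a chord tone.
It is approached by step up from F and left by step up to A.
Step in, step out in the same direction — a passing tone.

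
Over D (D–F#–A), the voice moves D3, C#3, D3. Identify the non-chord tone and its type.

C#3 is a neighbor tone.

The harmony at that moment is D major triad (D, F#, A); C#3 is not a chord tone.
It is approached by step down from D3 and left by step up to D3.
Step away and step back to the same note — a neighbor tone (lower neighbor).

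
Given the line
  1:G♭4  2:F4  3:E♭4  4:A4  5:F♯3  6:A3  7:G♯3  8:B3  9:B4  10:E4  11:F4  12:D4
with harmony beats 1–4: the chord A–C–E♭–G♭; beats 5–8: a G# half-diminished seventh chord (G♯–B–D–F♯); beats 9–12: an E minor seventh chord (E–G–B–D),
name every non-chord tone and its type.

The harmony at that moment is A diminished seventh chord (A, C, E♭, G♭); F4 is not a chord tone.
It is approached by step down from G♭4 and left by step down to E♭4.
Step in, step out in the same direction — a passing tone.
The harmony at that moment is G♯ half-diminished seventh chord (G♯, B, D, F♯); A3 is not a chord tone.
It is approached by leap up from F♯3 and left by step down to G♯3.
Leap in, step out — an appoggiatura.
The harmony at that moment is E minor seventh chord (E, G, B, D); F4 is not a chord tone.
It is approached by step up from E4 and left by leap down to D4.
Step in, leap out — an escape tone.

F4 (beat 2) — passing tone; A3 (beat 6) — appoggiatura; F4 (beat 11) — escape tone.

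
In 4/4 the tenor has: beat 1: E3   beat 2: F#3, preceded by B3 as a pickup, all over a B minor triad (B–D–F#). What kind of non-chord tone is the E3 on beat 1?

The harmony at that moment is B minor triad (B, D, F#); E3 is not a chord tone.
It is approached by leap down from B3 and left by step up to F#3.
Leap in, step out, metrically accented — an appoggiatura.

Appoggiatura.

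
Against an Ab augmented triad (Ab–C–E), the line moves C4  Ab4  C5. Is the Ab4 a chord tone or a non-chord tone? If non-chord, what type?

Chord tone (the root of Ab augmented triad).

Ab augmented triad contains Ab, C, E; Ab is the root, so it is a chord tone.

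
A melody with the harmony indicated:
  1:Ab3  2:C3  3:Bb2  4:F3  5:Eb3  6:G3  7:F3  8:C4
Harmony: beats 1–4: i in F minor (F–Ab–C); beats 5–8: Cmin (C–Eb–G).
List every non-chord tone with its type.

Bb2 (beat 3) — escape tone; F3 (beat 7) — escape tone.

The harmony at that moment is F minor triad (F, Ab, C); Bb2 is not a chord tone.
It is approached by step down from C3 and left by leap up to F3.
Step in, leap out — an escape tone.
The harmony at that moment is C minor triad (C, Eb, G); F3 is not a chord tone.
It is approached by step down from G3 and left by leap up to C4.
Step in, leap out — an escape tone.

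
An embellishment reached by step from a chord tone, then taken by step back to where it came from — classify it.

Approach: by step. Departure: by step in the opposite direction, back to the starting pitch.
Stepwise on both sides but reversing to return to the same chord tone — a neighbor tone. (Had it continued onward in the same direction it would be a passing tone instead.)

Neighbor tone.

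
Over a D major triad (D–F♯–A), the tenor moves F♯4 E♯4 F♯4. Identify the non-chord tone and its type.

The harmony at that moment is D major triad (D, F♯, A); E♯4 is not a chord tone.
It is approached by step down from F♯4 and left by step up to F♯4.
Step away and step back to the same note — a neighbor tone (lower neighbor).

E♯4 is a neighbor tone.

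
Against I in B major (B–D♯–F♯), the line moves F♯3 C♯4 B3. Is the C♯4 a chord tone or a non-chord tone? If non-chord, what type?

Non-chord tone — an appoggiatura.

The harmony at that moment is B major triad (B, D♯, F♯); C♯4 is not a chord tone.
It is approached by leap up from F♯3 and left by step down to B3.
Leap in, step out — an appoggiatura.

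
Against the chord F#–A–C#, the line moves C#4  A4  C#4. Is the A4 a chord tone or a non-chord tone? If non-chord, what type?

Chord tone (the third of F# minor triad).

F# minor triad contains F#, A, C#; A is the third, so it is a chord tone.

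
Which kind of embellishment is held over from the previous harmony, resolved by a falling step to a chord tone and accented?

Suspension.

Approach: by preparation — the pitch is first a chord tone, then held (tied or repeated) while the harmony changes under it. Departure: down by step. Metric position: strong.
A prepared dissonance that resolves downward by step — a suspension. (The same figure resolving upward would be a retardation.)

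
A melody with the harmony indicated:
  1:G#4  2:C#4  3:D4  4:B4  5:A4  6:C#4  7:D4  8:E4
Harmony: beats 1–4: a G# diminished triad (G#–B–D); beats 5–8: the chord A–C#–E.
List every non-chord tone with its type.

The harmony at that moment is G# diminished triad (G#, B, D); C#4 is not a chord tone.
It is approached by leap down from G#4 and left by step up to D4.
Leap in, step out — an appoggiatura.
The harmony at that moment is A major triad (A, C#, E); D4 is not a chord tone.
It is approached by step up from C#4 and left by step up to E4.
Step in, step out in the same direction — a passing tone.

C#4 (beat 2) — appoggiatura; D4 (beat 7) — passing tone.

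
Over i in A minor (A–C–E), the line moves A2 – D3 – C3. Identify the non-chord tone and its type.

The harmony at that moment is A minor triad (A, C, E); D3 is not a chord tone.
It is approached by leap up from A2 and left by step down to C3.
Leap in, step out — an appoggiatura.

D3 is an appoggiatura.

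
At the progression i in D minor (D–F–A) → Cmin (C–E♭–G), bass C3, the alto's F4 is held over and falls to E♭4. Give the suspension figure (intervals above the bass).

At the second chord the bass is C3. The suspended F4 lies a fourth above the bass; after resolving down by step to E♭4, the interval above the bass becomes a third.
Suspension figures are named by those two intervals: 4–3.

4–3 suspension.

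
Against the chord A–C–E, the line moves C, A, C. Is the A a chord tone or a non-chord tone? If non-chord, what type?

A minor triad contains A, C, E; A is the root, so it is a chord tone.

Chord tone (the root of A minor triad).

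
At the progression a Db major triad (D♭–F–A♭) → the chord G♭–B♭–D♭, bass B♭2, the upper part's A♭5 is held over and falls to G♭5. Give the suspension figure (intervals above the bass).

At the second chord the bass is B♭2. The suspended A♭5 lies a seventh above the bass; after resolving down by step to G♭5, the interval above the bass becomes a sixth.
Suspension figures are named by those two intervals: 7–6.

7–6 suspension.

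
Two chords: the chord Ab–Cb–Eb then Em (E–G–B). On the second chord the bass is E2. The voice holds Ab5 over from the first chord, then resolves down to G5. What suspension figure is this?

4–3 suspension.

At the second chord the bass is E2. The suspended Ab5 lies a fourth above the bass; after resolving down by step to G5, the interval above the bass becomes a third.
Suspension figures are named by those two intervals: 4–3.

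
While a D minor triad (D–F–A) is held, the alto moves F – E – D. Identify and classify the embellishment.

E is a passing tone.

The harmony at that moment is D minor triad (D, F, A); E is not a chord tone.
It is approached by step down from F and left by step down to D.
Step in, step out in the same direction — a passing tone.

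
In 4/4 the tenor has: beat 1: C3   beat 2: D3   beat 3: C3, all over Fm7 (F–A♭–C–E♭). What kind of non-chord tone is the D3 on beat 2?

Upper neighbor tone.

The harmony at that moment is F minor seventh chord (F, A♭, C, E♭); D3 is not a chord tone.
It is approached by step up from C3 and left by step down to C3.
Step away and step back to the same note — a neighbor tone (upper neighbor).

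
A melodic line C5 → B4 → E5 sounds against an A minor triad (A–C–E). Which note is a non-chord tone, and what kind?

The harmony at that moment is A minor triad (A, C, E); B4 is not a chord tone.
It is approached by step down from C5 and left by leap up to E5.
Step in, leap out — an escape tone.

B4 is an escape tone.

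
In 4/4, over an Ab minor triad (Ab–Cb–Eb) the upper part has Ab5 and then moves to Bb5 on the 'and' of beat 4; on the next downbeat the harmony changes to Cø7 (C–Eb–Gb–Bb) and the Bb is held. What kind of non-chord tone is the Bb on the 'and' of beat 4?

The harmony at that moment is Ab minor triad (Ab, Cb, Eb); Bb5 is not a chord tone.
It is approached by step up from Ab5 and then sustained as the same pitch into the next harmony.
Arriving early and becoming a chord tone when the harmony changes — an anticipation.

Anticipation.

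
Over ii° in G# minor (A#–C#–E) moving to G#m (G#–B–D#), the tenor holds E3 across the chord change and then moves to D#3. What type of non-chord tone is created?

E3 is a suspension.

The harmony at that moment is G# minor triad (G#, B, D#); E3 is not a chord tone.
It is held over (the same pitch as the preceding E3) and left by step down to D#3.
Held over from the previous chord and resolving down by step — a suspension.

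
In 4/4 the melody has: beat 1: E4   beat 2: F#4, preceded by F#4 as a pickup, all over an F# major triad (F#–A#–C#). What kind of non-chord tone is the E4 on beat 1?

Lower neighbor tone.

The harmony at that moment is F# major triad (F#, A#, C#); E4 is not a chord tone.
It is approached by step down from F#4 and left by step up to F#4.
Step away and step back to the same note — a neighbor tone (lower neighbor).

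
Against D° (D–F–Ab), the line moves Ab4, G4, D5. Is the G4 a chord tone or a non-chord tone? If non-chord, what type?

Non-chord tone — an escape tone.

The harmony at that moment is D diminished triad (D, F, Ab); G4 is not a chord tone.
It is approached by step down from Ab4 and left by leap up to D5.
Step in, leap out — an escape tone.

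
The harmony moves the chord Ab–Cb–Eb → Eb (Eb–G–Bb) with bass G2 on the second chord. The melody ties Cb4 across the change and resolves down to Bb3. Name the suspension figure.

At the second chord the bass is G2. The suspended Cb4 lies a fourth above the bass; after resolving down by step to Bb3, the interval above the bass becomes a third.
Suspension figures are named by those two intervals: 4–3.

4–3 suspension.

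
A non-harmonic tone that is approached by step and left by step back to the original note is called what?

Approach: by step. Departure: by step in the opposite direction, back to the starting pitch.
Stepwise on both sides but reversing to return to the same chord tone — a neighbor tone. (Had it continued onward in the same direction it would be a passing tone instead.)

Neighbor tone.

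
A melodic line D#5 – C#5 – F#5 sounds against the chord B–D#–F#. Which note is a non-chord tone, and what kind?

The harmony at that moment is B major triad (B, D#, F#); C#5 is not a chord tone.
It is approached by step down from D#5 and left by leap up to F#5.
Step in, leap out — an escape tone.

C#5 is an escape tone.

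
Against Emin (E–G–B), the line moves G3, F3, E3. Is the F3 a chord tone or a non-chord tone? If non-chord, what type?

Non-chord tone — a passing tone.

The harmony at that moment is E minor triad (E, G, B); F3 is not a chord tone.
It is approached by step down from G3 and left by step down to E3.
Step in, step out in the same direction — a passing tone.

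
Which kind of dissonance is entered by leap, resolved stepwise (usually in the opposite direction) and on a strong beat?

Approach: by leap. Departure: by step. Metric position: strong.
Leap in, step out, in a metrically strong position — an appoggiatura. (It is the mirror image of the escape tone, which steps in and leaps out from a weak position.)

Appoggiatura.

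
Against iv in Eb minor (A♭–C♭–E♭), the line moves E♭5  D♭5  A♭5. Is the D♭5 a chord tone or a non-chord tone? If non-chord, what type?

The harmony at that moment is A♭ minor triad (A♭, C♭, E♭); D♭5 is not a chord tone.
It is approached by step down from E♭5 and left by leap up to A♭5.
Step in, leap out — an escape tone.

Non-chord tone — an escape tone.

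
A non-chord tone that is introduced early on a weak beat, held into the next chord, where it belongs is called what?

Approach: ahead of the chord change (typically by step), so it is dissonant against the current harmony. Departure: none — the same pitch is restated or held and is a chord tone of the new harmony.
Dissonant first, consonant once the harmony catches up: the note simply arrives early — an anticipation. (The reverse timing, consonant first and dissonant after the change, would be a suspension or retardation.)

Anticipation.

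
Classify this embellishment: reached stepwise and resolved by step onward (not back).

Approach: by step. Departure: by step, continuing in the same direction.
Stepwise on both sides with no change of direction means the note fills in the space between two different chord tones — a passing tone. (Had it turned back to its starting note it would be a neighbor tone instead.)

Passing tone.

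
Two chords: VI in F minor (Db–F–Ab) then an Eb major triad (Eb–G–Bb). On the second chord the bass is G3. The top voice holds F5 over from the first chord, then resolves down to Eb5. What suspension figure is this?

At the second chord the bass is G3. The suspended F5 lies a seventh above the bass; after resolving down by step to Eb5, the interval above the bass becomes a sixth.
Suspension figures are named by those two intervals: 7–6.

7–6 suspension.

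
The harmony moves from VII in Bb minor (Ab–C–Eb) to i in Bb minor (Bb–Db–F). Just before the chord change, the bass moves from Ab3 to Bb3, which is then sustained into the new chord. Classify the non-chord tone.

The harmony at that moment is Ab major triad (Ab, C, Eb); Bb3 is not a chord tone.
It is approached by step up from Ab3 and then sustained as the same pitch into the next harmony.
Arriving early and becoming a chord tone when the harmony changes — an anticipation.

Bb3 is an anticipation.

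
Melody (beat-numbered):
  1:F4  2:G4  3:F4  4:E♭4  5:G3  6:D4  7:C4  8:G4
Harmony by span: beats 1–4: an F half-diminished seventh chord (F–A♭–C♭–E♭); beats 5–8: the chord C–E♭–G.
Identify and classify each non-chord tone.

The harmony at that moment is F half-diminished seventh chord (F, A♭, C♭, E♭); G4 is not a chord tone.
It is approached by step up from F4 and left by step down to F4.
Step away and step back to the same note — a neighbor tone (upper neighbor).
The harmony at that moment is C minor triad (C, E♭, G); D4 is not a chord tone.
It is approached by leap up from G3 and left by step down to C4.
Leap in, step out — an appoggiatura.

G4 (beat 2) — neighbor tone; D4 (beat 6) — appoggiatura.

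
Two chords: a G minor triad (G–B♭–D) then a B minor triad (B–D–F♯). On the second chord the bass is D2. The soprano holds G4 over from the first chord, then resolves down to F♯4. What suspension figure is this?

At the second chord the bass is D2. The suspended G4 lies a fourth above the bass; after resolving down by step to F♯4, the interval above the bass becomes a third.
Suspension figures are named by those two intervals: 4–3.

4–3 suspension.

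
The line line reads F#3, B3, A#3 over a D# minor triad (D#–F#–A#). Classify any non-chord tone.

B3 is an appoggiatura.

The harmony at that moment is D# minor triad (D#, F#, A#); B3 is not a chord tone.
It is approached by leap up from F#3 and left by step down to A#3.
Leap in, step out — an appoggiatura.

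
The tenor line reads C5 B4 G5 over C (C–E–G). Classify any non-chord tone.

The harmony at that moment is C major triad (C, E, G); B4 is not a chord tone.
It is approached by step down from C5 and left by leap up to G5.
Step in, leap out — an escape tone.

B4 is an escape tone.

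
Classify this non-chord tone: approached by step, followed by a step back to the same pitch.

Neighbor tone.

Approach: by step. Departure: by step in the opposite direction, back to the starting pitch.
Stepwise on both sides but reversing to return to the same chord tone — a neighbor tone. (Had it continued onward in the same direction it would be a passing tone instead.)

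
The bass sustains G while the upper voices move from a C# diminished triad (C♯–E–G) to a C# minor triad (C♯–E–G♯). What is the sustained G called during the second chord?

The harmony at that moment is C♯ minor triad (C♯, E, G♯); G is not a chord tone.
It is held over (the same pitch as the preceding G) and then sustained as the same pitch into the next harmony.
Sustained through a change of harmony — a pedal tone.

Pedal tone (pedal point).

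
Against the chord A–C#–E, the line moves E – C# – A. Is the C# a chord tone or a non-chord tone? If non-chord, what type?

Chord tone (the third of A major triad).

A major triad contains A, C#, E; C# is the third, so it is a chord tone.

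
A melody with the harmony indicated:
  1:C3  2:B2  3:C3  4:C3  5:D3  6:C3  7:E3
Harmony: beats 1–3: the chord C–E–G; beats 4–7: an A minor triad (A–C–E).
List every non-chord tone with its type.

B2 (beat 2) — neighbor tone; D3 (beat 5) — neighbor tone.

The harmony at that moment is C major triad (C, E, G); B2 is not a chord tone.
It is approached by step down from C3 and left by step up to C3.
Step away and step back to the same note — a neighbor tone (lower neighbor).
The harmony at that moment is A minor triad (A, C, E); D3 is not a chord tone.
It is approached by step up from C3 and left by step down to C3.
Step away and step back to the same note — a neighbor tone (upper neighbor).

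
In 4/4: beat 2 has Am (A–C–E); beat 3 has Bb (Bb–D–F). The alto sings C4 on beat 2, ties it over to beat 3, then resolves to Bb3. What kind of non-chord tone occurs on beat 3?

The harmony at that moment is Bb major triad (Bb, D, F); C4 is not a chord tone.
It is held over (the same pitch as the preceding C4) and left by step down to Bb3.
Held over from the previous chord and resolving down by step — a suspension.

Suspension.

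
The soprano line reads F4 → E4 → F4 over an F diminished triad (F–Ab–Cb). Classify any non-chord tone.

The harmony at that moment is F diminished triad (F, Ab, Cb); E4 is not a chord tone.
It is approached by step down from F4 and left by step up to F4.
Step away and step back to the same note — a neighbor tone (lower neighbor).

E4 is a neighbor tone.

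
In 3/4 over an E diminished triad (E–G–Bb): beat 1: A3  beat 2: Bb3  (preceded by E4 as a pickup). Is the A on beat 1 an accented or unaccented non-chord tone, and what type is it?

The harmony at that moment is E diminished triad (E, G, Bb); A3 is not a chord tone.
It is approached by leap down from E4 and left by step up to Bb3.
Leap in, step out — an appoggiatura.
It falls on the downbeat, so it is accented.

Accented appoggiatura.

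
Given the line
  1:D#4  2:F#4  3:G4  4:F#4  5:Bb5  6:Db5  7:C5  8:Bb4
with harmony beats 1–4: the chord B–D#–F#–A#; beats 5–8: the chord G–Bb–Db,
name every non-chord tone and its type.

The harmony at that moment is B major seventh chord (B, D#, F#, A#); G4 is not a chord tone.
It is approached by step up from F#4 and left by step down to F#4.
Step away and step back to the same note — a neighbor tone (upper neighbor).
The harmony at that moment is G diminished triad (G, Bb, Db); C5 is not a chord tone.
It is approached by step down from Db5 and left by step down to Bb4.
Step in, step out in the same direction — a passing tone.

G4 (beat 3) — neighbor tone; C5 (beat 7) — passing tone.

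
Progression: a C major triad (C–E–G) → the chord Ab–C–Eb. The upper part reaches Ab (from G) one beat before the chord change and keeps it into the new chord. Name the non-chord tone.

The harmony at that moment is C major triad (C, E, G); Ab is not a chord tone.
It is approached by step up from G and then sustained as the same pitch into the next harmony.
Arriving early and becoming a chord tone when the harmony changes — an anticipation.

Ab is an anticipation.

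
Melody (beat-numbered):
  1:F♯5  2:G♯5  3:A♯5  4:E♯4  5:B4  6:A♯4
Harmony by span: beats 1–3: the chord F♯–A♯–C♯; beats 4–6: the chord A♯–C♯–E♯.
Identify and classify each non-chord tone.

G♯5 (beat 2) — passing tone; B4 (beat 5) — appoggiatura.

The harmony at that moment is F♯ major triad (F♯, A♯, C♯); G♯5 is not a chord tone.
It is approached by step up from F♯5 and left by step up to A♯5.
Step in, step out in the same direction — a passing tone.
The harmony at that moment is A♯ minor triad (A♯, C♯, E♯); B4 is not a chord tone.
It is approached by leap up from E♯4 and left by step down to A♯4.
Leap in, step out — an appoggiatura.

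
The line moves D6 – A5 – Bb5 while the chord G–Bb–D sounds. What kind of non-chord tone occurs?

A5 is an appoggiatura.

The harmony at that moment is G minor triad (G, Bb, D); A5 is not a chord tone.
It is approached by leap down from D6 and left by step up to Bb5.
Leap in, step out — an appoggiatura.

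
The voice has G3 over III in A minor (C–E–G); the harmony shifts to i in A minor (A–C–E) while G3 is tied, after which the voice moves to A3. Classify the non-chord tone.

G3 is a retardation.

The harmony at that moment is A minor triad (A, C, E); G3 is not a chord tone.
It is held over (the same pitch as the preceding G3) and left by step up to A3.
Held over from the previous chord and resolving up by step — a retardation.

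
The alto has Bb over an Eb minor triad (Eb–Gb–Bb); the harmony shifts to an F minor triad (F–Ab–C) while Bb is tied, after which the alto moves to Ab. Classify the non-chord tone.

Bb is a suspension.

The harmony at that moment is F minor triad (F, Ab, C); Bb is not a chord tone.
It is held over (the same pitch as the preceding Bb) and left by step down to Ab.
Held over from the previous chord and resolving down by step — a suspension.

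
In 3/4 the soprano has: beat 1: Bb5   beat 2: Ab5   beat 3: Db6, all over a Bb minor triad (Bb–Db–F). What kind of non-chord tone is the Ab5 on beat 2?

Escape tone.

The harmony at that moment is Bb minor triad (Bb, Db, F); Ab5 is not a chord tone.
It is approached by step down from Bb5 and left by leap up to Db6.
Step in, leap out, on a weak beat — an escape tone.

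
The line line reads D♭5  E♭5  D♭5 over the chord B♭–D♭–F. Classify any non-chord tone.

The harmony at that moment is B♭ minor triad (B♭, D♭, F); E♭5 is not a chord tone.
It is approached by step up from D♭5 and left by step down to D♭5.
Step away and step back to the same note — a neighbor tone (upper neighbor).

E♭5 is a neighbor tone.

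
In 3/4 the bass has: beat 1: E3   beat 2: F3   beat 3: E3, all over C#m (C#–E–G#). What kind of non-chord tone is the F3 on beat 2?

The harmony at that moment is C# minor triad (C#, E, G#); F3 is not a chord tone.
It is approached by step up from E3 and left by step down to E3.
Step away and step back to the same note — a neighbor tone (upper neighbor).

Upper neighbor tone.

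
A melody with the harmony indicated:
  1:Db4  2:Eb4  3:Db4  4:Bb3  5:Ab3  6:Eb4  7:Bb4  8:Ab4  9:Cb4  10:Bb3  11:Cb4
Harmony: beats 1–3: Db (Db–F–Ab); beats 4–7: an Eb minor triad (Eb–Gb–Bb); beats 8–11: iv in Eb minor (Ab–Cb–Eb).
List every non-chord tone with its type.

The harmony at that moment is Db major triad (Db, F, Ab); Eb4 is not a chord tone.
It is approached by step up from Db4 and left by step down to Db4.
Step away and step back to the same note — a neighbor tone (upper neighbor).
The harmony at that moment is Eb minor triad (Eb, Gb, Bb); Ab3 is not a chord tone.
It is approached by step down from Bb3 and left by leap up to Eb4.
Step in, leap out — an escape tone.
The harmony at that moment is Ab minor triad (Ab, Cb, Eb); Bb3 is not a chord tone.
It is approached by step down from Cb4 and left by step up to Cb4.
Step away and step back to the same note — a neighbor tone (lower neighbor).

Eb4 (beat 2) — neighbor tone; Ab3 (beat 5) — escape tone; Bb3 (beat 10) — neighbor tone.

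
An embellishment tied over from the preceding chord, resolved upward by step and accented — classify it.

Retardation.

Approach: by preparation — the pitch is first a chord tone, then held (tied or repeated) while the harmony changes under it. Departure: up by step. Metric position: strong.
A prepared dissonance that resolves upward by step — a retardation. (The same figure resolving downward would be a suspension.)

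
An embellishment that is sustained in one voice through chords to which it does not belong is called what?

Approach: none. Departure: none — a single pitch is sustained while the chords change around it, passing through harmonies that do not contain it.
No melodic motion at all; the dissonance is created entirely by the moving harmonies against the stationary note — a pedal tone (pedal point).

Pedal tone.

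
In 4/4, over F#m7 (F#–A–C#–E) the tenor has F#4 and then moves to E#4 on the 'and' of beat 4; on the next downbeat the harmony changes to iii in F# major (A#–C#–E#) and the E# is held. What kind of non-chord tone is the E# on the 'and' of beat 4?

Anticipation.

The harmony at that moment is F# minor seventh chord (F#, A, C#, E); E#4 is not a chord tone.
It is approached by step down from F#4 and then sustained as the same pitch into the next harmony.
Arriving early and becoming a chord tone when the harmony changes — an anticipation.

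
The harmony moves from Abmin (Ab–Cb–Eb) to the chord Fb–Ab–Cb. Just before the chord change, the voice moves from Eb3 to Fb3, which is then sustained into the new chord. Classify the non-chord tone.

Fb3 is an anticipation.

The harmony at that moment is Ab minor triad (Ab, Cb, Eb); Fb3 is not a chord tone.
It is approached by step up from Eb3 and then sustained as the same pitch into the next harmony.
Arriving early and becoming a chord tone when the harmony changes — an anticipation.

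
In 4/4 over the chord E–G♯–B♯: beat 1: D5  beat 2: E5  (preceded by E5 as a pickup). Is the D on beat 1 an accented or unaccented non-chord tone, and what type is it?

Accented neighbor tone.

The harmony at that moment is E augmented triad (E, G♯, B♯); D5 is not a chord tone.
It is approached by step down from E5 and left by step up to E5.
Step away and step back to the same note — a neighbor tone (lower neighbor).
It falls on the downbeat, so it is accented.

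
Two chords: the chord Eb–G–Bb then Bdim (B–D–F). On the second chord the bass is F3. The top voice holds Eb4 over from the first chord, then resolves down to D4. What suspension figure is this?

At the second chord the bass is F3. The suspended Eb4 lies a seventh above the bass; after resolving down by step to D4, the interval above the bass becomes a sixth.
Suspension figures are named by those two intervals: 7–6.

7–6 suspension.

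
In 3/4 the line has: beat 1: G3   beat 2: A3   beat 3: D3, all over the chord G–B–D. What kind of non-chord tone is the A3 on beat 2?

Escape tone.

The harmony at that moment is G major triad (G, B, D); A3 is not a chord tone.
It is approached by step up from G3 and left by leap down to D3.
Step in, leap out, on a weak beat — an escape tone.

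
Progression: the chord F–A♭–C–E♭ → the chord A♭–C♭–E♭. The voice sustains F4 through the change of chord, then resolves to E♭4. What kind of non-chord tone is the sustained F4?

The harmony at that moment is A♭ minor triad (A♭, C♭, E♭); F4 is not a chord tone.
It is held over (the same pitch as the preceding F4) and left by step down to E♭4.
Held over from the previous chord and resolving down by step — a suspension.

F4 is a suspension.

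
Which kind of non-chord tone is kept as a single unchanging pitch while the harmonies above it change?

Pedal tone.

Approach: none. Departure: none — a single pitch is sustained while the chords change around it, passing through harmonies that do not contain it.
No melodic motion at all; the dissonance is created entirely by the moving harmonies against the stationary note — a pedal tone (pedal point).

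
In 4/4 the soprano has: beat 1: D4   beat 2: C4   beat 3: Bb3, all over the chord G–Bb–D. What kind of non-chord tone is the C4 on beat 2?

Passing tone.

The harmony at that moment is G minor triad (G, Bb, D); C4 is not a chord tone.
It is approached by step down from D4 and left by step down to Bb3.
Step in, step out in the same direction — a passing tone.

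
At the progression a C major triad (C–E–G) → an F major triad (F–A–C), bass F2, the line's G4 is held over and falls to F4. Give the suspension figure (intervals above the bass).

At the second chord the bass is F2. The suspended G4 lies a ninth above the bass; after resolving down by step to F4, the interval above the bass becomes an octave.
Suspension figures are named by those two intervals: 9–8.

9–8 suspension.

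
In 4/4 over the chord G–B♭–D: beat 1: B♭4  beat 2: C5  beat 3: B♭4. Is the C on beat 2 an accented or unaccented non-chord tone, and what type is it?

The harmony at that moment is G minor triad (G, B♭, D); C5 is not a chord tone.
It is approached by step up from B♭4 and left by step down to B♭4.
Step away and step back to the same note — a neighbor tone (upper neighbor).
It falls on a weak beat, so it is unaccented.

Unaccented neighbor tone.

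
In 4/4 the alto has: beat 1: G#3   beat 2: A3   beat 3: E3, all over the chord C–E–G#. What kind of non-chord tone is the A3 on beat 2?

The harmony at that moment is C augmented triad (C, E, G#); A3 is not a chord tone.
It is approached by step up from G#3 and left by leap down to E3.
Step in, leap out, on a weak beat — an escape tone.

Escape tone.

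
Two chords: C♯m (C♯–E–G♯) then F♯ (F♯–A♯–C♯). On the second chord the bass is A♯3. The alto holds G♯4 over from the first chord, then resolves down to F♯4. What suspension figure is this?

At the second chord the bass is A♯3. The suspended G♯4 lies a seventh above the bass; after resolving down by step to F♯4, the interval above the bass becomes a sixth.
Suspension figures are named by those two intervals: 7–6.

7–6 suspension.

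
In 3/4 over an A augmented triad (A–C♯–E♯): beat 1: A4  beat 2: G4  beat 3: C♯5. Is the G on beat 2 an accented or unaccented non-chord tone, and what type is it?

Unaccented escape tone.

The harmony at that moment is A augmented triad (A, C♯, E♯); G4 is not a chord tone.
It is approached by step down from A4 and left by leap up to C♯5.
Step in, leap out — an escape tone.
It falls on a weak beat, so it is unaccented.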